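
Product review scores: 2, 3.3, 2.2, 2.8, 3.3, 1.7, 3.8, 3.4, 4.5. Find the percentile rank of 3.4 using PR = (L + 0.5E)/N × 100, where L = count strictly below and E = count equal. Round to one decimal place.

72.2

N = 9.
Strictly below 3.4: 6. Equal to 3.4: 1.
PR = (6 + 0.5·1)/9 × 100 = 72.2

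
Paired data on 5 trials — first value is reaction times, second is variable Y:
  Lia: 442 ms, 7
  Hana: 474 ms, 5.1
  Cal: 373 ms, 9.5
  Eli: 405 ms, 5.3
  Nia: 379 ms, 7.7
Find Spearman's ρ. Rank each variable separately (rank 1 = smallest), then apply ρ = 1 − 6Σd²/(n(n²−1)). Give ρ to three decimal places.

Ranks of variable 1: 4, 5, 1, 3, 2
Ranks of variable 2: 3, 1, 5, 2, 4
d = r₁ − r₂: 1, 4, -4, 1, -2
d²: 1, 16, 16, 1, 4; Σd² = 38
ρ = 1 − 6·38/(5·24) = 1 − 228/120 = -0.900

-0.900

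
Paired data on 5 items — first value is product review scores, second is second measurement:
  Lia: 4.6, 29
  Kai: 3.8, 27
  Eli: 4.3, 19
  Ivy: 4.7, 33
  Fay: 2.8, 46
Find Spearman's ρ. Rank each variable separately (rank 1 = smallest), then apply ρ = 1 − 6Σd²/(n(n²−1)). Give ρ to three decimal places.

Ranks of variable 1: 4, 2, 3, 5, 1
Ranks of variable 2: 3, 2, 1, 4, 5
d = r₁ − r₂: 1, 0, 2, 1, -4
d²: 1, 0, 4, 1, 16; Σd² = 22
ρ = 1 − 6·22/(5·24) = 1 − 132/120 = -0.100

-0.100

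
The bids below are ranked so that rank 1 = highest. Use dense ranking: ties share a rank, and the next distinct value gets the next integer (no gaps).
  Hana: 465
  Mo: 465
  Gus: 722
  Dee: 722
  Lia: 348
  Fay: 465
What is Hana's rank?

2

Sorted (descending): 722, 722, 465, 465, 465, 348
The 2 values of 722 share dense rank 1.
The 3 values of 465 share dense rank 2.
Remaining distinct values take the next consecutive integers.
Hana has value 465 → rank 2.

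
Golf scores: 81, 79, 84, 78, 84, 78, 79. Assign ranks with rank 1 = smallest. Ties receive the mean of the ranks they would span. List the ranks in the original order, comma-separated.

5, 3.5, 6.5, 1.5, 6.5, 1.5, 3.5

Sorted (ascending): 78, 78, 79, 79, 81, 84, 84
The 2 values of 78 occupy positions 1–2 → average rank (1+2)/2 = 1.5.
The 2 values of 79 occupy positions 3–4 → average rank (3+4)/2 = 3.5.
The 2 values of 84 occupy positions 6–7 → average rank (6+7)/2 = 6.5.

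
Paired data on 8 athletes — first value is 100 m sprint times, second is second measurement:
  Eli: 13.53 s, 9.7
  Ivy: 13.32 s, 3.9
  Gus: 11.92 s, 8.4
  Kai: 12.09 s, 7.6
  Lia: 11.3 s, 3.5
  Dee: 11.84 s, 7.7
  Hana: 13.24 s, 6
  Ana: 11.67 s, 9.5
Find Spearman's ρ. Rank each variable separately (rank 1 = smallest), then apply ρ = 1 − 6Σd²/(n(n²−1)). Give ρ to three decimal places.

Ranks of variable 1: 8, 7, 4, 5, 1, 3, 6, 2
Ranks of variable 2: 8, 2, 6, 4, 1, 5, 3, 7
d = r₁ − r₂: 0, 5, -2, 1, 0, -2, 3, -5
d²: 0, 25, 4, 1, 0, 4, 9, 25; Σd² = 68
ρ = 1 − 6·68/(8·63) = 1 − 408/504 = 0.190

0.190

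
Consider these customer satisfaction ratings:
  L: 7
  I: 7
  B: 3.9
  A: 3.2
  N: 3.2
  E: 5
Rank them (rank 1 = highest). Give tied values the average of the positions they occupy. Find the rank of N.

Sorted (descending): 7, 7, 5, 3.9, 3.2, 3.2
The 2 values of 7 occupy positions 1–2 → average rank (1+2)/2 = 1.5.
The 2 values of 3.2 occupy positions 5–6 → average rank (5+6)/2 = 5.5.
N has value 3.2 → rank 5.5.

5.5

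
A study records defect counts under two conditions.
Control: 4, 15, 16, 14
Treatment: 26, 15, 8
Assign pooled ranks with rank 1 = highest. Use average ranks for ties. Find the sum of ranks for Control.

17.5

Sorted (descending): 26, 16, 15, 15, 14, 8, 4
The 2 values of 15 occupy positions 3–4 → average rank (3+4)/2 = 3.5.
Control values → pooled ranks: 4→7, 15→3.5, 16→2, 14→5
Rank sum = 7 + 3.5 + 2 + 5 = 17.5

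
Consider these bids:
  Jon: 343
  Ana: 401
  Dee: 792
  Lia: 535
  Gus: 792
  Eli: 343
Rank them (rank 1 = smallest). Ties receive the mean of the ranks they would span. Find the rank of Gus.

5.5

Sorted (ascending): 343, 343, 401, 535, 792, 792
The 2 values of 343 occupy positions 1–2 → average rank (1+2)/2 = 1.5.
The 2 values of 792 occupy positions 5–6 → average rank (5+6)/2 = 5.5.
Gus has value 792 → rank 5.5.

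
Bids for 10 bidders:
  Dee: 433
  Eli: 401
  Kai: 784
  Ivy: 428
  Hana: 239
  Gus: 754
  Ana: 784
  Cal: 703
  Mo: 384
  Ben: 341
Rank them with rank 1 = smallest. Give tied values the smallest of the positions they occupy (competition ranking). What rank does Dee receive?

Sorted (ascending): 239, 341, 384, 401, 428, 433, 703, 754, 784, 784
The 2 values of 784 occupy positions 9–10 → each gets rank 9.
Dee has value 433 → rank 6.

6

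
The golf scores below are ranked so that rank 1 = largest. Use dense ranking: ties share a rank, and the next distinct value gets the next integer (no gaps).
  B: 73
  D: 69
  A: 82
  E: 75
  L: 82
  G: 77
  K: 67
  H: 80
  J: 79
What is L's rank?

Sorted (descending): 82, 82, 80, 79, 77, 75, 73, 69, 67
The 2 values of 82 share dense rank 1.
Remaining distinct values take the next consecutive integers.
L has value 82 → rank 1.

1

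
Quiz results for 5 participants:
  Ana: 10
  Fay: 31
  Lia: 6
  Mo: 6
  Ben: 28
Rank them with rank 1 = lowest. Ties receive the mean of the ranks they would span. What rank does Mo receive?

1.5

Sorted (ascending): 6, 6, 10, 28, 31
The 2 values of 6 occupy positions 1–2 → average rank (1+2)/2 = 1.5.
Mo has value 6 → rank 1.5.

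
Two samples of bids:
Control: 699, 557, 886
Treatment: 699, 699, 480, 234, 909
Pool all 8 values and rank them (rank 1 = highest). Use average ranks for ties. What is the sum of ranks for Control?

12

Sorted (descending): 909, 886, 699, 699, 699, 557, 480, 234
The 3 values of 699 occupy positions 3–5 → average rank 4.
Control values → pooled ranks: 699→4, 557→6, 886→2
Rank sum = 4 + 6 + 2 = 12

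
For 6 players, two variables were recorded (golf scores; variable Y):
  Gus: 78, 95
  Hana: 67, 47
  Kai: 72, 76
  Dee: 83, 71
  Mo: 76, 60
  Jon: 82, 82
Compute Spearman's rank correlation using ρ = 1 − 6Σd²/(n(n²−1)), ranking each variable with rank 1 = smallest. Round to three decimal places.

0.486

Ranks of variable 1: 4, 1, 2, 6, 3, 5
Ranks of variable 2: 6, 1, 4, 3, 2, 5
d = r₁ − r₂: -2, 0, -2, 3, 1, 0
d²: 4, 0, 4, 9, 1, 0; Σd² = 18
ρ = 1 − 6·18/(6·35) = 1 − 108/210 = 0.486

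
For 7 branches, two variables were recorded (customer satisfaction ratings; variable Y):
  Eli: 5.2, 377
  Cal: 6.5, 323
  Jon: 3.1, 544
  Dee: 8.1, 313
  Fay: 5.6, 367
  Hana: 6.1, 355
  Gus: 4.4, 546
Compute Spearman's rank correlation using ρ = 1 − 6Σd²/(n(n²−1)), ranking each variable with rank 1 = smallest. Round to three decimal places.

Ranks of variable 1: 3, 6, 1, 7, 4, 5, 2
Ranks of variable 2: 5, 2, 6, 1, 4, 3, 7
d = r₁ − r₂: -2, 4, -5, 6, 0, 2, -5
d²: 4, 16, 25, 36, 0, 4, 25; Σd² = 110
ρ = 1 − 6·110/(7·48) = 1 − 660/336 = -0.964

-0.964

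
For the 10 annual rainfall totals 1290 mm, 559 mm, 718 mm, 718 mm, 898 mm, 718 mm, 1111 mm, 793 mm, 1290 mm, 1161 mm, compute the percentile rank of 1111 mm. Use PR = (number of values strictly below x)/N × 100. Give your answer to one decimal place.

60.0

N = 10.
Strictly below 1111: 6. Equal to 1111: 1.
PR = 6/10 × 100 = 60.0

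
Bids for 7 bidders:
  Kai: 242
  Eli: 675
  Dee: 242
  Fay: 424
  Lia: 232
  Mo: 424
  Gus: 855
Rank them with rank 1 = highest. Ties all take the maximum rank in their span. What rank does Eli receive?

Sorted (descending): 855, 675, 424, 424, 242, 242, 232
The 2 values of 424 occupy positions 3–4 → each gets rank 4.
The 2 values of 242 occupy positions 5–6 → each gets rank 6.
Eli has value 675 → rank 2.

2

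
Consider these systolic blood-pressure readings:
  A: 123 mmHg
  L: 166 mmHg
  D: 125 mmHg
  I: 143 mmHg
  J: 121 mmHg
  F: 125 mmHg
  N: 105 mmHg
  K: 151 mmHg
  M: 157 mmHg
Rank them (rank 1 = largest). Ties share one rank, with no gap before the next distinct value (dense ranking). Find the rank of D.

5

Sorted (descending): 166, 157, 151, 143, 125, 125, 123, 121, 105
The 2 values of 125 share dense rank 5.
Remaining distinct values take the next consecutive integers.
D has value 125 mmHg → rank 5.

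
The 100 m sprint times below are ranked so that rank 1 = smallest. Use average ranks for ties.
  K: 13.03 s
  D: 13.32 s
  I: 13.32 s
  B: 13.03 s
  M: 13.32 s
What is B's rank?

1.5

Sorted (ascending): 13.03, 13.03, 13.32, 13.32, 13.32
The 2 values of 13.03 occupy positions 1–2 → average rank (1+2)/2 = 1.5.
The 3 values of 13.32 occupy positions 3–5 → average rank 4.
B has value 13.03 s → rank 1.5.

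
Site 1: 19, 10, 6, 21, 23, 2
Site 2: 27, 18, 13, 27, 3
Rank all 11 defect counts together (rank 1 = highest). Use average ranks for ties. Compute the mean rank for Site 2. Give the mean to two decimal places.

5.20

Sorted (descending): 27, 27, 23, 21, 19, 18, 13, 10, 6, 3, 2
The 2 values of 27 occupy positions 1–2 → average rank (1+2)/2 = 1.5.
Site 2 values → pooled ranks: 27→1.5, 18→6, 13→7, 27→1.5, 3→10
Mean rank = (1.5 + 6 + 7 + 1.5 + 10) / 5 = 5.20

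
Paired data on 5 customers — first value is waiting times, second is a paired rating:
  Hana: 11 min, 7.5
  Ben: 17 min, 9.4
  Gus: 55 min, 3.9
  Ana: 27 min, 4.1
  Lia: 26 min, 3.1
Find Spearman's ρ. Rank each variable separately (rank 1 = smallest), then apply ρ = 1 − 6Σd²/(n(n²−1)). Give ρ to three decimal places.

Ranks of variable 1: 1, 2, 5, 4, 3
Ranks of variable 2: 4, 5, 2, 3, 1
d = r₁ − r₂: -3, -3, 3, 1, 2
d²: 9, 9, 9, 1, 4; Σd² = 32
ρ = 1 − 6·32/(5·24) = 1 − 192/120 = -0.600

-0.600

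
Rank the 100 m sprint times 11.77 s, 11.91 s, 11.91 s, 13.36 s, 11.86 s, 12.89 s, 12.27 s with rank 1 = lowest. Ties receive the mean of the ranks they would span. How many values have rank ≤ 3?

Sorted (ascending): 11.77, 11.86, 11.91, 11.91, 12.27, 12.89, 13.36
The 2 values of 11.91 occupy positions 3–4 → average rank (3+4)/2 = 3.5.
Ranks ≤ 3: {1, 2} → 2 values.

2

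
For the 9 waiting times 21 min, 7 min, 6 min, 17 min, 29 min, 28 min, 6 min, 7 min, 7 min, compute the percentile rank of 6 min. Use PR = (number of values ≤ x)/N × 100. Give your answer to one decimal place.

22.2

N = 9.
Strictly below 6: 0. Equal to 6: 2.
PR = 2/9 × 100 = 22.2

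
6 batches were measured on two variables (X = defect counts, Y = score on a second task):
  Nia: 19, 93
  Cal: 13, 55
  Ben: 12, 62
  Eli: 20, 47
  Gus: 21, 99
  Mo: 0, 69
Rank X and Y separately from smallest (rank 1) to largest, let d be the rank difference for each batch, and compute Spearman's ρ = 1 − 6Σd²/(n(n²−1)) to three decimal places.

0.200

Ranks of variable 1: 4, 3, 2, 5, 6, 1
Ranks of variable 2: 5, 2, 3, 1, 6, 4
d = r₁ − r₂: -1, 1, -1, 4, 0, -3
d²: 1, 1, 1, 16, 0, 9; Σd² = 28
ρ = 1 − 6·28/(6·35) = 1 − 168/210 = 0.200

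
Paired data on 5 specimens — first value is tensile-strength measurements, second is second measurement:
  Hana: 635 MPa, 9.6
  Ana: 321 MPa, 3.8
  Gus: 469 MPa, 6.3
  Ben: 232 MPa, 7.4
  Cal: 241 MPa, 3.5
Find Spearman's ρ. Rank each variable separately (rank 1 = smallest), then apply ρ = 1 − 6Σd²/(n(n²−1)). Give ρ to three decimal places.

Ranks of variable 1: 5, 3, 4, 1, 2
Ranks of variable 2: 5, 2, 3, 4, 1
d = r₁ − r₂: 0, 1, 1, -3, 1
d²: 0, 1, 1, 9, 1; Σd² = 12
ρ = 1 − 6·12/(5·24) = 1 − 72/120 = 0.400

0.400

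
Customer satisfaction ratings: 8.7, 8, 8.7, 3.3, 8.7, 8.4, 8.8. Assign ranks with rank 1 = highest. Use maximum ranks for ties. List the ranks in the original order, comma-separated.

Sorted (descending): 8.8, 8.7, 8.7, 8.7, 8.4, 8, 3.3
The 3 values of 8.7 occupy positions 2–4 → each gets rank 4.

4, 6, 4, 7, 4, 5, 1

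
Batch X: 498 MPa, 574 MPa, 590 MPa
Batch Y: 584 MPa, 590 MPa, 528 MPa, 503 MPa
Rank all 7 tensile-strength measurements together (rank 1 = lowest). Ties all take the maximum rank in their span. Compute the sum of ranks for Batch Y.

17

Sorted (ascending): 498, 503, 528, 574, 584, 590, 590
The 2 values of 590 occupy positions 6–7 → each gets rank 7.
Batch Y values → pooled ranks: 584→5, 590→7, 528→3, 503→2
Rank sum = 5 + 7 + 3 + 2 = 17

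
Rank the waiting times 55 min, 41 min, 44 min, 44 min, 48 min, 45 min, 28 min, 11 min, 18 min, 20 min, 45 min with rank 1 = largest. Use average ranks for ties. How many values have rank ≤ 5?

Sorted (descending): 55, 48, 45, 45, 44, 44, 41, 28, 20, 18, 11
The 2 values of 45 occupy positions 3–4 → average rank (3+4)/2 = 3.5.
The 2 values of 44 occupy positions 5–6 → average rank (5+6)/2 = 5.5.
Ranks ≤ 5: {1, 2, 3.5, 3.5} → 4 values.

4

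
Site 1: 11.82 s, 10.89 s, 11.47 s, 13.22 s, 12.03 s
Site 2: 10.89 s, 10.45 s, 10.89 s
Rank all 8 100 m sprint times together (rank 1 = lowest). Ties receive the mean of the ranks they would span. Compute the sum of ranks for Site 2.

Sorted (ascending): 10.45, 10.89, 10.89, 10.89, 11.47, 11.82, 12.03, 13.22
The 3 values of 10.89 occupy positions 2–4 → average rank 3.
Site 2 values → pooled ranks: 10.89→3, 10.45→1, 10.89→3
Rank sum = 3 + 1 + 3 = 7

7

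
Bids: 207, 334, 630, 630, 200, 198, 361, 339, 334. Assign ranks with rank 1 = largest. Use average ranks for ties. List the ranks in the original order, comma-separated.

7, 5.5, 1.5, 1.5, 8, 9, 3, 4, 5.5

Sorted (descending): 630, 630, 361, 339, 334, 334, 207, 200, 198
The 2 values of 630 occupy positions 1–2 → average rank (1+2)/2 = 1.5.
The 2 values of 334 occupy positions 5–6 → average rank (5+6)/2 = 5.5.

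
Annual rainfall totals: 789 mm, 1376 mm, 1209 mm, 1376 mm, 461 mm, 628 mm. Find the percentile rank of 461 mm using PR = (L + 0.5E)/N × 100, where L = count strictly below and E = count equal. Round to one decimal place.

8.3

N = 6.
Strictly below 461: 0. Equal to 461: 1.
PR = (0 + 0.5·1)/6 × 100 = 8.3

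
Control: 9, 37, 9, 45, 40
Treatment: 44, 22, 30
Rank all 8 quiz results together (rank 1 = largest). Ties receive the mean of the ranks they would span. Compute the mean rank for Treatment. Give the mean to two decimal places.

4.33

Sorted (descending): 45, 44, 40, 37, 30, 22, 9, 9
The 2 values of 9 occupy positions 7–8 → average rank (7+8)/2 = 7.5.
Treatment values → pooled ranks: 44→2, 22→6, 30→5
Mean rank = (2 + 6 + 5) / 3 = 4.33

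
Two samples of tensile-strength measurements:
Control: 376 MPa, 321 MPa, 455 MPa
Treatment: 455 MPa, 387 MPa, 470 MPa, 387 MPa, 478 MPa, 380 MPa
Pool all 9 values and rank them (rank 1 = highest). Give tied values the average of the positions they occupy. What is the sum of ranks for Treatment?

Sorted (descending): 478, 470, 455, 455, 387, 387, 380, 376, 321
The 2 values of 455 occupy positions 3–4 → average rank (3+4)/2 = 3.5.
The 2 values of 387 occupy positions 5–6 → average rank (5+6)/2 = 5.5.
Treatment values → pooled ranks: 455→3.5, 387→5.5, 470→2, 387→5.5, 478→1, 380→7
Rank sum = 3.5 + 5.5 + 2 + 5.5 + 1 + 7 = 24.5

24.5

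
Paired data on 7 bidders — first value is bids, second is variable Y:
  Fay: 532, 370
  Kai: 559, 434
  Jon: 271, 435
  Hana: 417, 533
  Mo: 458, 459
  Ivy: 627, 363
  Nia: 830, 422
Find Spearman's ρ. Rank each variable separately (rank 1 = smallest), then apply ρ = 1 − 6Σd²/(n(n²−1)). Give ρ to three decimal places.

Ranks of variable 1: 4, 5, 1, 2, 3, 6, 7
Ranks of variable 2: 2, 4, 5, 7, 6, 1, 3
d = r₁ − r₂: 2, 1, -4, -5, -3, 5, 4
d²: 4, 1, 16, 25, 9, 25, 16; Σd² = 96
ρ = 1 − 6·96/(7·48) = 1 − 576/336 = -0.714

-0.714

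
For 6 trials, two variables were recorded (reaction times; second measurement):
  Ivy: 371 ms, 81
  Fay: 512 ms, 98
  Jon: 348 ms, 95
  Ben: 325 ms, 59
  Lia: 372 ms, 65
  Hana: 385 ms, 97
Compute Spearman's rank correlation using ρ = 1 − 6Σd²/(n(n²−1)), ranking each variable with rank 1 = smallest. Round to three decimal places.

Ranks of variable 1: 3, 6, 2, 1, 4, 5
Ranks of variable 2: 3, 6, 4, 1, 2, 5
d = r₁ − r₂: 0, 0, -2, 0, 2, 0
d²: 0, 0, 4, 0, 4, 0; Σd² = 8
ρ = 1 − 6·8/(6·35) = 1 − 48/210 = 0.771

0.771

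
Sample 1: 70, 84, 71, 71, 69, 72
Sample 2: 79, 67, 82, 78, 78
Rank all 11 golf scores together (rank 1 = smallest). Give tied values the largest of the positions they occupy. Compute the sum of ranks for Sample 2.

36

Sorted (ascending): 67, 69, 70, 71, 71, 72, 78, 78, 79, 82, 84
The 2 values of 71 occupy positions 4–5 → each gets rank 5.
The 2 values of 78 occupy positions 7–8 → each gets rank 8.
Sample 2 values → pooled ranks: 79→9, 67→1, 82→10, 78→8, 78→8
Rank sum = 9 + 1 + 10 + 8 + 8 = 36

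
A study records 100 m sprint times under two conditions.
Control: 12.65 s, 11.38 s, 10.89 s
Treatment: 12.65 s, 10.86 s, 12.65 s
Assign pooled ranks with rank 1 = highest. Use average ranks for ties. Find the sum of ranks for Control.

11

Sorted (descending): 12.65, 12.65, 12.65, 11.38, 10.89, 10.86
The 3 values of 12.65 occupy positions 1–3 → average rank 2.
Control values → pooled ranks: 12.65→2, 11.38→4, 10.89→5
Rank sum = 2 + 4 + 5 = 11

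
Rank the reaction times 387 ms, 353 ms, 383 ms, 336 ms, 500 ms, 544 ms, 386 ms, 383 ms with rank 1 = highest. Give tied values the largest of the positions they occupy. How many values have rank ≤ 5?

4

Sorted (descending): 544, 500, 387, 386, 383, 383, 353, 336
The 2 values of 383 occupy positions 5–6 → each gets rank 6.
Ranks ≤ 5: {1, 2, 3, 4} → 4 values.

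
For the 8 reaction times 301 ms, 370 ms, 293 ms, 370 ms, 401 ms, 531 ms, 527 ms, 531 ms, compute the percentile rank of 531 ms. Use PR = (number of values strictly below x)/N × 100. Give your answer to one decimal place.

N = 8.
Strictly below 531: 6. Equal to 531: 2.
PR = 6/8 × 100 = 75.0

75.0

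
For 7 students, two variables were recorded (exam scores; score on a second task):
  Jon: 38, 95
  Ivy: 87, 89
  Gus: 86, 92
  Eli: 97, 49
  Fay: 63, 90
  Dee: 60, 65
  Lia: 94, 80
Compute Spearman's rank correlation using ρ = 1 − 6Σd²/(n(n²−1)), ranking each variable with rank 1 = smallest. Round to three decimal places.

-0.607

Ranks of variable 1: 1, 5, 4, 7, 3, 2, 6
Ranks of variable 2: 7, 4, 6, 1, 5, 2, 3
d = r₁ − r₂: -6, 1, -2, 6, -2, 0, 3
d²: 36, 1, 4, 36, 4, 0, 9; Σd² = 90
ρ = 1 − 6·90/(7·48) = 1 − 540/336 = -0.607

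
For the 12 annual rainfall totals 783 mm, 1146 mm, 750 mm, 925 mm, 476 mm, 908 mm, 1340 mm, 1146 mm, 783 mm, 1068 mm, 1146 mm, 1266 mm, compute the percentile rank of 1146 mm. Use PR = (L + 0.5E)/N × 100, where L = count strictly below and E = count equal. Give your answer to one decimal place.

70.8

N = 12.
Strictly below 1146: 7. Equal to 1146: 3.
PR = (7 + 0.5·3)/12 × 100 = 70.8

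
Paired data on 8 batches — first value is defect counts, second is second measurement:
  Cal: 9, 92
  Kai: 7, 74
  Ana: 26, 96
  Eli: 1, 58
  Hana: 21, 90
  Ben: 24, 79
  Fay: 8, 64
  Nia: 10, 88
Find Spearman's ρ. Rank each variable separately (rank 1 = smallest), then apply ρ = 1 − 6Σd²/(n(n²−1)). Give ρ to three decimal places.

0.762

Ranks of variable 1: 4, 2, 8, 1, 6, 7, 3, 5
Ranks of variable 2: 7, 3, 8, 1, 6, 4, 2, 5
d = r₁ − r₂: -3, -1, 0, 0, 0, 3, 1, 0
d²: 9, 1, 0, 0, 0, 9, 1, 0; Σd² = 20
ρ = 1 − 6·20/(8·63) = 1 − 120/504 = 0.762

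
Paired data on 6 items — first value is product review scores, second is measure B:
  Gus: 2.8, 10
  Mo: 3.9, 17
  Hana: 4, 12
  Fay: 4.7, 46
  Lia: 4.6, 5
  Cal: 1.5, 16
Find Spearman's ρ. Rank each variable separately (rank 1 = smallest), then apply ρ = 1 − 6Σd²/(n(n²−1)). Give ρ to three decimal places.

0.143

Ranks of variable 1: 2, 3, 4, 6, 5, 1
Ranks of variable 2: 2, 5, 3, 6, 1, 4
d = r₁ − r₂: 0, -2, 1, 0, 4, -3
d²: 0, 4, 1, 0, 16, 9; Σd² = 30
ρ = 1 − 6·30/(6·35) = 1 − 180/210 = 0.143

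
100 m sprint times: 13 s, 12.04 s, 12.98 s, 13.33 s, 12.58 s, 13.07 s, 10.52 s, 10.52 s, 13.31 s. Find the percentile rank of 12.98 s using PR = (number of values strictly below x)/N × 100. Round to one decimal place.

N = 9.
Strictly below 12.98: 4. Equal to 12.98: 1.
PR = 4/9 × 100 = 44.4

44.4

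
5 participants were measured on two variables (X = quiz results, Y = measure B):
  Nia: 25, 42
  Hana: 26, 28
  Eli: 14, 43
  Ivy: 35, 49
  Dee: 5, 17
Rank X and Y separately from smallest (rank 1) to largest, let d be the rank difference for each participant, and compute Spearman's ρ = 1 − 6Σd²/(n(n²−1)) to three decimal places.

Ranks of variable 1: 3, 4, 2, 5, 1
Ranks of variable 2: 3, 2, 4, 5, 1
d = r₁ − r₂: 0, 2, -2, 0, 0
d²: 0, 4, 4, 0, 0; Σd² = 8
ρ = 1 − 6·8/(5·24) = 1 − 48/120 = 0.600

0.600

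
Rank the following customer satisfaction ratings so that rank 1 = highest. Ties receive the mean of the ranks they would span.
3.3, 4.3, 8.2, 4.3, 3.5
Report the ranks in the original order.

5, 2.5, 1, 2.5, 4

Sorted (descending): 8.2, 4.3, 4.3, 3.5, 3.3
The 2 values of 4.3 occupy positions 2–3 → average rank (2+3)/2 = 2.5.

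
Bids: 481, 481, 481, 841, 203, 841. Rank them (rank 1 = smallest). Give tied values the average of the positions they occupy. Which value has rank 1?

Sorted (ascending): 203, 481, 481, 481, 841, 841
The 3 values of 481 occupy positions 2–4 → average rank 3.
The 2 values of 841 occupy positions 5–6 → average rank (5+6)/2 = 5.5.
Rank 1 → value 203.

203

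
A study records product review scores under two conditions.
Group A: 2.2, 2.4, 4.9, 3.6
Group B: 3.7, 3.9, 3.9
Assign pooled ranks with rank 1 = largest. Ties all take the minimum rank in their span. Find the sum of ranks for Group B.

8

Sorted (descending): 4.9, 3.9, 3.9, 3.7, 3.6, 2.4, 2.2
The 2 values of 3.9 occupy positions 2–3 → each gets rank 2.
Group B values → pooled ranks: 3.7→4, 3.9→2, 3.9→2
Rank sum = 4 + 2 + 2 = 8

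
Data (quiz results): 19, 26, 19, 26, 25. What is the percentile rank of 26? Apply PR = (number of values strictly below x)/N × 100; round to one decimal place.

N = 5.
Strictly below 26: 3. Equal to 26: 2.
PR = 3/5 × 100 = 60.0

60.0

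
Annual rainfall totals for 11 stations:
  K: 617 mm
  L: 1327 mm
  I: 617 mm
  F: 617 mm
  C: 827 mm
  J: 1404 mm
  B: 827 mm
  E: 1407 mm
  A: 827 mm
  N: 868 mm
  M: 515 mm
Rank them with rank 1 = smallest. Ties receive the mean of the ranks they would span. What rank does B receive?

6

Sorted (ascending): 515, 617, 617, 617, 827, 827, 827, 868, 1327, 1404, 1407
The 3 values of 617 occupy positions 2–4 → average rank 3.
The 3 values of 827 occupy positions 5–7 → average rank 6.
B has value 827 mm → rank 6.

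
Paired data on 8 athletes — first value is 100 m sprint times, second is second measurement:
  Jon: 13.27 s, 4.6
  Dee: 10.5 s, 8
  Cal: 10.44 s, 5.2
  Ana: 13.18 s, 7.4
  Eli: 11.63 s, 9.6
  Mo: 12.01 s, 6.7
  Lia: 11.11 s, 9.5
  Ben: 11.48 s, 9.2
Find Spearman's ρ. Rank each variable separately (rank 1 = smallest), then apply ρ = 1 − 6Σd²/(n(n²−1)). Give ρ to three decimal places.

-0.262

Ranks of variable 1: 8, 2, 1, 7, 5, 6, 3, 4
Ranks of variable 2: 1, 5, 2, 4, 8, 3, 7, 6
d = r₁ − r₂: 7, -3, -1, 3, -3, 3, -4, -2
d²: 49, 9, 1, 9, 9, 9, 16, 4; Σd² = 106
ρ = 1 − 6·106/(8·63) = 1 − 636/504 = -0.262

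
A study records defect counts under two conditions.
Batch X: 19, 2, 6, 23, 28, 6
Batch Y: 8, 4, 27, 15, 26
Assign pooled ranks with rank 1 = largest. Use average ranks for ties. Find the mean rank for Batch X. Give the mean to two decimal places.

6.33

Sorted (descending): 28, 27, 26, 23, 19, 15, 8, 6, 6, 4, 2
The 2 values of 6 occupy positions 8–9 → average rank (8+9)/2 = 8.5.
Batch X values → pooled ranks: 19→5, 2→11, 6→8.5, 23→4, 28→1, 6→8.5
Mean rank = (5 + 11 + 8.5 + 4 + 1 + 8.5) / 6 = 6.33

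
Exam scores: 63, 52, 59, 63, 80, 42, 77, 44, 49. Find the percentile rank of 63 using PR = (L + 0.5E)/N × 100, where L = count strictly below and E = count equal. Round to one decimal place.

N = 9.
Strictly below 63: 5. Equal to 63: 2.
PR = (5 + 0.5·2)/9 × 100 = 66.7

66.7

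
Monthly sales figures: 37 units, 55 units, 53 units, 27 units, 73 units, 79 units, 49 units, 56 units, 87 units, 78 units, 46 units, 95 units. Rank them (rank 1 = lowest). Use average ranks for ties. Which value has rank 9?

Sorted (ascending): 27, 37, 46, 49, 53, 55, 56, 73, 78, 79, 87, 95
No ties — each value takes its position as its rank.
Rank 9 → value 78.

78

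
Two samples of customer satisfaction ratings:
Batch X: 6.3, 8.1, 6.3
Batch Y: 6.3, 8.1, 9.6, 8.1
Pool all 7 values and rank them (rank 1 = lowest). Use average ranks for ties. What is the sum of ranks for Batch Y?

Sorted (ascending): 6.3, 6.3, 6.3, 8.1, 8.1, 8.1, 9.6
The 3 values of 6.3 occupy positions 1–3 → average rank 2.
The 3 values of 8.1 occupy positions 4–6 → average rank 5.
Batch Y values → pooled ranks: 6.3→2, 8.1→5, 9.6→7, 8.1→5
Rank sum = 2 + 5 + 7 + 5 = 19

19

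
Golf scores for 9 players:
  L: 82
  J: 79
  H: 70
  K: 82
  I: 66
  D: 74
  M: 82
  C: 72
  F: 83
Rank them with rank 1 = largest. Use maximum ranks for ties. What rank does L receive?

Sorted (descending): 83, 82, 82, 82, 79, 74, 72, 70, 66
The 3 values of 82 occupy positions 2–4 → each gets rank 4.
L has value 82 → rank 4.

4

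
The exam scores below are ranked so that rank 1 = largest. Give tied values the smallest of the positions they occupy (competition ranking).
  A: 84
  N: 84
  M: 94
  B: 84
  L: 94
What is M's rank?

1

Sorted (descending): 94, 94, 84, 84, 84
The 2 values of 94 occupy positions 1–2 → each gets rank 1.
The 3 values of 84 occupy positions 3–5 → each gets rank 3.
M has value 94 → rank 1.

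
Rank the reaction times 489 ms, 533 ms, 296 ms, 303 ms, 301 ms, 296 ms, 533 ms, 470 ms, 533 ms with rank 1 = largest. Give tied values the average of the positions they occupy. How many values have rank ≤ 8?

Sorted (descending): 533, 533, 533, 489, 470, 303, 301, 296, 296
The 3 values of 533 occupy positions 1–3 → average rank 2.
The 2 values of 296 occupy positions 8–9 → average rank (8+9)/2 = 8.5.
Ranks ≤ 8: {2, 2, 2, 4, 5, 6, 7} → 7 values.

7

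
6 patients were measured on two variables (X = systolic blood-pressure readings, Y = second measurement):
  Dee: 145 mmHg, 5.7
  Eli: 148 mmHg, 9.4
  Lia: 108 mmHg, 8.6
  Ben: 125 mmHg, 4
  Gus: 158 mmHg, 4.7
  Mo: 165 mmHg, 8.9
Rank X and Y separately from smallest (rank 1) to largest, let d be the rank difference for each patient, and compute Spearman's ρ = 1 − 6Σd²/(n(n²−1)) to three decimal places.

Ranks of variable 1: 3, 4, 1, 2, 5, 6
Ranks of variable 2: 3, 6, 4, 1, 2, 5
d = r₁ − r₂: 0, -2, -3, 1, 3, 1
d²: 0, 4, 9, 1, 9, 1; Σd² = 24
ρ = 1 − 6·24/(6·35) = 1 − 144/210 = 0.314

0.314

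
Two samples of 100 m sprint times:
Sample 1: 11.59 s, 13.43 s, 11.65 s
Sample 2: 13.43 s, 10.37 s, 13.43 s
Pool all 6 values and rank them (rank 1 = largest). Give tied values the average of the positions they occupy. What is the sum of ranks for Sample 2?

Sorted (descending): 13.43, 13.43, 13.43, 11.65, 11.59, 10.37
The 3 values of 13.43 occupy positions 1–3 → average rank 2.
Sample 2 values → pooled ranks: 13.43→2, 10.37→6, 13.43→2
Rank sum = 2 + 6 + 2 = 10

10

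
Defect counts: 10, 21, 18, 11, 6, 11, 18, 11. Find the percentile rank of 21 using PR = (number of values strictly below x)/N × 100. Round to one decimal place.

N = 8.
Strictly below 21: 7. Equal to 21: 1.
PR = 7/8 × 100 = 87.5

87.5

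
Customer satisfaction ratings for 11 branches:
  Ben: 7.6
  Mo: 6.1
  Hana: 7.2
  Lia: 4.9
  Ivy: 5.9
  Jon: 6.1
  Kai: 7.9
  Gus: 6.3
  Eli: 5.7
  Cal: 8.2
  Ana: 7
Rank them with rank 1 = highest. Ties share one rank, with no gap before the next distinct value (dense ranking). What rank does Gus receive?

6

Sorted (descending): 8.2, 7.9, 7.6, 7.2, 7, 6.3, 6.1, 6.1, 5.9, 5.7, 4.9
The 2 values of 6.1 share dense rank 7.
Remaining distinct values take the next consecutive integers.
Gus has value 6.3 → rank 6.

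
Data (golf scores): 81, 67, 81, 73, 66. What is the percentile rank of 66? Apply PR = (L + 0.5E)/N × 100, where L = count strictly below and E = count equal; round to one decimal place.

N = 5.
Strictly below 66: 0. Equal to 66: 1.
PR = (0 + 0.5·1)/5 × 100 = 10.0

10.0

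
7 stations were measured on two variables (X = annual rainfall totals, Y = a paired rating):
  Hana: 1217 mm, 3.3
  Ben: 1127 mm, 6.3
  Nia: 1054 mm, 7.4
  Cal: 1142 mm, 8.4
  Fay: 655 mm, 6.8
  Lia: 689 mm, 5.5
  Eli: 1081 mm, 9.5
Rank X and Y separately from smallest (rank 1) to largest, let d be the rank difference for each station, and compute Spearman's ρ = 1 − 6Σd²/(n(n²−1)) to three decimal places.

-0.107

Ranks of variable 1: 7, 5, 3, 6, 1, 2, 4
Ranks of variable 2: 1, 3, 5, 6, 4, 2, 7
d = r₁ − r₂: 6, 2, -2, 0, -3, 0, -3
d²: 36, 4, 4, 0, 9, 0, 9; Σd² = 62
ρ = 1 − 6·62/(7·48) = 1 − 372/336 = -0.107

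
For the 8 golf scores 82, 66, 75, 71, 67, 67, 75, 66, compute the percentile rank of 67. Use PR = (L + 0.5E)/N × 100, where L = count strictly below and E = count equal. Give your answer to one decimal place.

N = 8.
Strictly below 67: 2. Equal to 67: 2.
PR = (2 + 0.5·2)/8 × 100 = 37.5

37.5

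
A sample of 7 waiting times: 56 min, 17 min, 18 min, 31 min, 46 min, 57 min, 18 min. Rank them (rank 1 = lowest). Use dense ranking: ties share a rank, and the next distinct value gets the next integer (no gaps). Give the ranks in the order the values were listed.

5, 1, 2, 3, 4, 6, 2

Sorted (ascending): 17, 18, 18, 31, 46, 56, 57
The 2 values of 18 share dense rank 2.
Remaining distinct values take the next consecutive integers.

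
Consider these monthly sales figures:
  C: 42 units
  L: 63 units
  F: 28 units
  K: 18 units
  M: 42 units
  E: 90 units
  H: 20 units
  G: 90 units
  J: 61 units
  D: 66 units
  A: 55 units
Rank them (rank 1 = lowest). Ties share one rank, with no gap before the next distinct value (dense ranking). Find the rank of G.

Sorted (ascending): 18, 20, 28, 42, 42, 55, 61, 63, 66, 90, 90
The 2 values of 42 share dense rank 4.
The 2 values of 90 share dense rank 9.
Remaining distinct values take the next consecutive integers.
G has value 90 units → rank 9.

9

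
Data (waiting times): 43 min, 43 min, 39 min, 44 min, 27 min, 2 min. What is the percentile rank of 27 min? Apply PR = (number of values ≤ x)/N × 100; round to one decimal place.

N = 6.
Strictly below 27: 1. Equal to 27: 1.
PR = 2/6 × 100 = 33.3

33.3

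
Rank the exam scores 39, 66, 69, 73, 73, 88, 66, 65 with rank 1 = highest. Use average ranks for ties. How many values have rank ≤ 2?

Sorted (descending): 88, 73, 73, 69, 66, 66, 65, 39
The 2 values of 73 occupy positions 2–3 → average rank (2+3)/2 = 2.5.
The 2 values of 66 occupy positions 5–6 → average rank (5+6)/2 = 5.5.
Ranks ≤ 2: {1} → 1 value.

1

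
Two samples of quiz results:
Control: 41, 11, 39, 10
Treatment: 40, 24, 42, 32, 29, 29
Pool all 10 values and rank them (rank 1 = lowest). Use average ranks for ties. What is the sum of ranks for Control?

Sorted (ascending): 10, 11, 24, 29, 29, 32, 39, 40, 41, 42
The 2 values of 29 occupy positions 4–5 → average rank (4+5)/2 = 4.5.
Control values → pooled ranks: 41→9, 11→2, 39→7, 10→1
Rank sum = 9 + 2 + 7 + 1 = 19

19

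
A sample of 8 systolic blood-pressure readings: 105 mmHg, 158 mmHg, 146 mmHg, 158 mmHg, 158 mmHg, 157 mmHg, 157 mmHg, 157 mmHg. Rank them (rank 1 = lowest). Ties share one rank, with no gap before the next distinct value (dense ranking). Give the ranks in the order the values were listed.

Sorted (ascending): 105, 146, 157, 157, 157, 158, 158, 158
The 3 values of 157 share dense rank 3.
The 3 values of 158 share dense rank 4.
Remaining distinct values take the next consecutive integers.

1, 4, 2, 4, 4, 3, 3, 3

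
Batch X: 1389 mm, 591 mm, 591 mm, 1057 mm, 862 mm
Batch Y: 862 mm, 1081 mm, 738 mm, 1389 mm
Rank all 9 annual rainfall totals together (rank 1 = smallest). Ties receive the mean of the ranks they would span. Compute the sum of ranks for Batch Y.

Sorted (ascending): 591, 591, 738, 862, 862, 1057, 1081, 1389, 1389
The 2 values of 591 occupy positions 1–2 → average rank (1+2)/2 = 1.5.
The 2 values of 862 occupy positions 4–5 → average rank (4+5)/2 = 4.5.
The 2 values of 1389 occupy positions 8–9 → average rank (8+9)/2 = 8.5.
Batch Y values → pooled ranks: 862→4.5, 1081→7, 738→3, 1389→8.5
Rank sum = 4.5 + 7 + 3 + 8.5 = 23

23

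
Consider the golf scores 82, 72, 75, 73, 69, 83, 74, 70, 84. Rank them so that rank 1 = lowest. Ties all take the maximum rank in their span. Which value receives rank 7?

82

Sorted (ascending): 69, 70, 72, 73, 74, 75, 82, 83, 84
No ties — each value takes its position as its rank.
Rank 7 → value 82.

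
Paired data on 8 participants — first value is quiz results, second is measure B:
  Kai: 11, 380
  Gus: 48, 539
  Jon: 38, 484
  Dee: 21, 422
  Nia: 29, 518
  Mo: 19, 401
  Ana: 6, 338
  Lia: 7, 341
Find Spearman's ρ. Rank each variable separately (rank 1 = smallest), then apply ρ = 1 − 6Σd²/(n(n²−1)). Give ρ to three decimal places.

0.976

Ranks of variable 1: 3, 8, 7, 5, 6, 4, 1, 2
Ranks of variable 2: 3, 8, 6, 5, 7, 4, 1, 2
d = r₁ − r₂: 0, 0, 1, 0, -1, 0, 0, 0
d²: 0, 0, 1, 0, 1, 0, 0, 0; Σd² = 2
ρ = 1 − 6·2/(8·63) = 1 − 12/504 = 0.976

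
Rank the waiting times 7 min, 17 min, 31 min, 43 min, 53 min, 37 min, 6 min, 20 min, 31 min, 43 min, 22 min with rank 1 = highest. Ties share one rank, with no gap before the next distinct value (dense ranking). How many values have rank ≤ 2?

3

Sorted (descending): 53, 43, 43, 37, 31, 31, 22, 20, 17, 7, 6
The 2 values of 43 share dense rank 2.
The 2 values of 31 share dense rank 4.
Remaining distinct values take the next consecutive integers.
Ranks ≤ 2: {1, 2, 2} → 3 values.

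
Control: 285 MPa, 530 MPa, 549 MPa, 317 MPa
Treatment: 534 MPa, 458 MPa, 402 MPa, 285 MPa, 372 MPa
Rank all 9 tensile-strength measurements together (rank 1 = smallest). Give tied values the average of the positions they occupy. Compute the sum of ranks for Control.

Sorted (ascending): 285, 285, 317, 372, 402, 458, 530, 534, 549
The 2 values of 285 occupy positions 1–2 → average rank (1+2)/2 = 1.5.
Control values → pooled ranks: 285→1.5, 530→7, 549→9, 317→3
Rank sum = 1.5 + 7 + 9 + 3 = 20.5

20.5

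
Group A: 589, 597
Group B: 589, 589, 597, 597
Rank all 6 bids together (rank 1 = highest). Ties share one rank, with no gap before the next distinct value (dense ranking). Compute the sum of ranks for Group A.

3

Sorted (descending): 597, 597, 597, 589, 589, 589
The 3 values of 597 share dense rank 1.
The 3 values of 589 share dense rank 2.
Group A values → pooled ranks: 589→2, 597→1
Rank sum = 2 + 1 = 3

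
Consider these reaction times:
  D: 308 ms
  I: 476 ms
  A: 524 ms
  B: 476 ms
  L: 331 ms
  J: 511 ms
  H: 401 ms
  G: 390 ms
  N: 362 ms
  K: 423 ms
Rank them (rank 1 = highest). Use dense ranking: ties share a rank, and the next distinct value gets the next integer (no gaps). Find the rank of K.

4

Sorted (descending): 524, 511, 476, 476, 423, 401, 390, 362, 331, 308
The 2 values of 476 share dense rank 3.
Remaining distinct values take the next consecutive integers.
K has value 423 ms → rank 4.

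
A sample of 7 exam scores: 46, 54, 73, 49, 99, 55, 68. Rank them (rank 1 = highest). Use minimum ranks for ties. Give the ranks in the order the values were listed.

Sorted (descending): 99, 73, 68, 55, 54, 49, 46
No ties — each value takes its position as its rank.

7, 5, 2, 6, 1, 4, 3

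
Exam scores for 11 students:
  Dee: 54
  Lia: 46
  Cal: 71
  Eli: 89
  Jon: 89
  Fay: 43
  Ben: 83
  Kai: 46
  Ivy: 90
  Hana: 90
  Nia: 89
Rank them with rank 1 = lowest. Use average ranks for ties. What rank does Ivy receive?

10.5

Sorted (ascending): 43, 46, 46, 54, 71, 83, 89, 89, 89, 90, 90
The 2 values of 46 occupy positions 2–3 → average rank (2+3)/2 = 2.5.
The 3 values of 89 occupy positions 7–9 → average rank 8.
The 2 values of 90 occupy positions 10–11 → average rank (10+11)/2 = 10.5.
Ivy has value 90 → rank 10.5.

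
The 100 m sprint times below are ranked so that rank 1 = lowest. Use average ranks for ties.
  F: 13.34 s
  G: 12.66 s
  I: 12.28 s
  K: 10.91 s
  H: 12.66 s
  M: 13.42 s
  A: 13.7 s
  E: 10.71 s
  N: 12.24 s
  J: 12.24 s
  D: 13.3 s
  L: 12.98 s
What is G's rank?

6.5

Sorted (ascending): 10.71, 10.91, 12.24, 12.24, 12.28, 12.66, 12.66, 12.98, 13.3, 13.34, 13.42, 13.7
The 2 values of 12.24 occupy positions 3–4 → average rank (3+4)/2 = 3.5.
The 2 values of 12.66 occupy positions 6–7 → average rank (6+7)/2 = 6.5.
G has value 12.66 s → rank 6.5.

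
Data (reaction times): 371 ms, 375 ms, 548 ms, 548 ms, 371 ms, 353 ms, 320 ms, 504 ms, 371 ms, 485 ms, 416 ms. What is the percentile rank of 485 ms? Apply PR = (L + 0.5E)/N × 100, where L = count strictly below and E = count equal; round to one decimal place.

68.2

N = 11.
Strictly below 485: 7. Equal to 485: 1.
PR = (7 + 0.5·1)/11 × 100 = 68.2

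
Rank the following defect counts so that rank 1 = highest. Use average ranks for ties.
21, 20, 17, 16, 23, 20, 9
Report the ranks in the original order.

Sorted (descending): 23, 21, 20, 20, 17, 16, 9
The 2 values of 20 occupy positions 3–4 → average rank (3+4)/2 = 3.5.

2, 3.5, 5, 6, 1, 3.5, 7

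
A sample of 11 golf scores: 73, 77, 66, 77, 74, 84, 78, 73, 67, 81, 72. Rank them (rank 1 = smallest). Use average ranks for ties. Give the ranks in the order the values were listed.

Sorted (ascending): 66, 67, 72, 73, 73, 74, 77, 77, 78, 81, 84
The 2 values of 73 occupy positions 4–5 → average rank (4+5)/2 = 4.5.
The 2 values of 77 occupy positions 7–8 → average rank (7+8)/2 = 7.5.

4.5, 7.5, 1, 7.5, 6, 11, 9, 4.5, 2, 10, 3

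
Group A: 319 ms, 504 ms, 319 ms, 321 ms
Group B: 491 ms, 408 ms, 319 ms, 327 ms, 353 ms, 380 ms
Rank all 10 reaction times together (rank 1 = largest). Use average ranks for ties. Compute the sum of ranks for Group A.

Sorted (descending): 504, 491, 408, 380, 353, 327, 321, 319, 319, 319
The 3 values of 319 occupy positions 8–10 → average rank 9.
Group A values → pooled ranks: 319→9, 504→1, 319→9, 321→7
Rank sum = 9 + 1 + 9 + 7 = 26

26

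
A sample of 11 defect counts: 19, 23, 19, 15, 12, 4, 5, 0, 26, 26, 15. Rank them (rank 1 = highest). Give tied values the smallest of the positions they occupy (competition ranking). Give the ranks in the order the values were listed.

Sorted (descending): 26, 26, 23, 19, 19, 15, 15, 12, 5, 4, 0
The 2 values of 26 occupy positions 1–2 → each gets rank 1.
The 2 values of 19 occupy positions 4–5 → each gets rank 4.
The 2 values of 15 occupy positions 6–7 → each gets rank 6.

4, 3, 4, 6, 8, 10, 9, 11, 1, 1, 6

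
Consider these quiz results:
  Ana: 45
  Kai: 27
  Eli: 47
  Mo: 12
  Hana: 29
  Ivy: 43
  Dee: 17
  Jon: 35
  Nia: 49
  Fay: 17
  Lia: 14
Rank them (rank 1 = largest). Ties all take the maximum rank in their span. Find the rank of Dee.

Sorted (descending): 49, 47, 45, 43, 35, 29, 27, 17, 17, 14, 12
The 2 values of 17 occupy positions 8–9 → each gets rank 9.
Dee has value 17 → rank 9.

9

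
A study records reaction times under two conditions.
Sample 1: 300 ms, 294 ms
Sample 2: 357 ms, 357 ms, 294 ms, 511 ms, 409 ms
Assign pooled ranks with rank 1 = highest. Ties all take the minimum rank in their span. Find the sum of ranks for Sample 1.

Sorted (descending): 511, 409, 357, 357, 300, 294, 294
The 2 values of 357 occupy positions 3–4 → each gets rank 3.
The 2 values of 294 occupy positions 6–7 → each gets rank 6.
Sample 1 values → pooled ranks: 300→5, 294→6
Rank sum = 5 + 6 = 11

11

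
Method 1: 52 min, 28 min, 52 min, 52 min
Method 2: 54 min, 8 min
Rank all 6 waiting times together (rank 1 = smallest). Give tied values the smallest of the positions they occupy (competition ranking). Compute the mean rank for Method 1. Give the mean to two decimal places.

Sorted (ascending): 8, 28, 52, 52, 52, 54
The 3 values of 52 occupy positions 3–5 → each gets rank 3.
Method 1 values → pooled ranks: 52→3, 28→2, 52→3, 52→3
Mean rank = (3 + 2 + 3 + 3) / 4 = 2.75

2.75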